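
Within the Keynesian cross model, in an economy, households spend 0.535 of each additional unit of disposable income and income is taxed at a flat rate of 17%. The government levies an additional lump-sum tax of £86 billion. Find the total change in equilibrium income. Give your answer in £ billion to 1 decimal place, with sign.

−£82.8 billion

A lump-sum tax change of +£86 billion shifts disposable income by −£86 billion; first-round consumption changes by −c × ΔT = −0.535 × (+£86 billion) = −£46.01 billion.
Expenditure multiplier = 1/(1 − c(1−t)) = 1/(1 − 0.535×0.83) = 1/0.55595 ≈ 1.799.
The tax multiplier is −c × k ≈ −0.962, so ΔY = k × (−c·ΔT) = (−£46.01 billion) / 0.55595 ≈ −£82.8 billion.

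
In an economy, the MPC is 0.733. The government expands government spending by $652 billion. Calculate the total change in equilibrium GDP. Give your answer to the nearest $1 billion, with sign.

+$2,442 billion

Expenditure multiplier = 1/(1 − MPC) = 1/(1 − 0.733) = 1/0.267 ≈ 3.745.
ΔY = k × ΔG = (+$652 billion) / 0.267 ≈ +$2,442 billion.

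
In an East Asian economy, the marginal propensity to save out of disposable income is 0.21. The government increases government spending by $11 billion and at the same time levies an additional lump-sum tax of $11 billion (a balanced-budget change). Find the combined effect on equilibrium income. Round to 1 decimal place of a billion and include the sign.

MPC = 1 − MPS = 1 − 0.21 = 0.79.
Expenditure multiplier = 1/(1 − MPC) = 1/(1 − 0.79) = 1/0.21 ≈ 4.762.
ΔG contributes k·ΔG = (+$11 billion) / 0.21 ≈ +$52.4 billion.
ΔT of +$11 billion changes first-round spending by −c·ΔT = −$8.69 billion, contributing k·(−c·ΔT) = (−$8.69 billion) / 0.21 ≈ −$41.4 billion.
With ΔG = ΔT and no other leakages, the balanced-budget multiplier is 1, so ΔY = ΔG = +$11 billion.

+$11.0 billion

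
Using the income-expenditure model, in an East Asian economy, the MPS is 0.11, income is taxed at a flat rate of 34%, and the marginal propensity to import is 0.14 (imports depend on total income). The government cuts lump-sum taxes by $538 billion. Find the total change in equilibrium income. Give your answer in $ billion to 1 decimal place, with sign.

+$866.5 billion

MPC = 1 − MPS = 1 − 0.11 = 0.89.
A lump-sum tax change of −$538 billion shifts disposable income by +$538 billion; first-round consumption changes by −c × ΔT = −0.89 × (−$538 billion) = +$478.82 billion.
Expenditure multiplier = 1/(1 − c(1−t) + m) = 1/(1 − 0.89×0.66 + 0.14) = 1/0.5526 ≈ 1.81.
The tax multiplier is −c × k ≈ −1.611, so ΔY = k × (−c·ΔT) = (+$478.82 billion) / 0.5526 ≈ +$866.5 billion.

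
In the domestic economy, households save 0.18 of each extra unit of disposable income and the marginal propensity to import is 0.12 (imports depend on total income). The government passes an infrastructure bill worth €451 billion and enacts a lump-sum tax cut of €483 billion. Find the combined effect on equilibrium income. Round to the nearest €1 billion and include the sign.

+€2,824 billion

MPC = 1 − MPS = 1 − 0.18 = 0.82.
Expenditure multiplier = 1/(1 − c + m) = 1/(1 − 0.82 + 0.12) = 1/0.3 ≈ 3.333.
ΔG contributes k·ΔG = (+€451 billion) / 0.3 ≈ +€1,503.3 billion.
ΔT of −€483 billion changes first-round spending by −c·ΔT = +€396.06 billion, contributing k·(−c·ΔT) = (+€396.06 billion) / 0.3 = +€1,320.2 billion.
Net ΔY = k(ΔG − c·ΔT) = (+€847.06 billion) / 0.3 ≈ +€2,824 billion.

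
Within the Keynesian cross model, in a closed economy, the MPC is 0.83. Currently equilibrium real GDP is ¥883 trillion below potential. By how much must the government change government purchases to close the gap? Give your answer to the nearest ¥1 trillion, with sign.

+¥150 trillion

Spending multiplier = 1/(1 − MPC) = 1/(1 − 0.83) = 1/0.17 ≈ 5.882.
Need ΔY = +¥883 trillion, so ΔG = ΔY/k = (+¥883 trillion) × 0.17 ≈ +¥150 trillion.
The government should increase government purchases by ¥150 trillion.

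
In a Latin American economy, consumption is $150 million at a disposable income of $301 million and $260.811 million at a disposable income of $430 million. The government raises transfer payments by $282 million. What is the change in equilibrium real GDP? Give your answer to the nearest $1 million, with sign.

+$1,718 million

MPC = ΔC/ΔYd = (260.811 − 150)/(430 − 301) = 110.811/129 = 0.859.
The transfer change shifts disposable income by +$282 million, so first-round consumption changes by c·ΔTR = 0.859 × (+$282 million) = +$242.238 million.
Expenditure multiplier = 1/(1 − MPC) = 1/(1 − 0.859) = 1/0.141 ≈ 7.092.
The transfer multiplier is c × k ≈ 6.092, so ΔY = k × (c·ΔTR) = (+$242.238 million) / 0.141 = +$1,718 million.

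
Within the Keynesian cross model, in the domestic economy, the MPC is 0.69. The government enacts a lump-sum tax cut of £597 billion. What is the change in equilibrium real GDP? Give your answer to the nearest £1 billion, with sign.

A lump-sum tax change of −£597 billion shifts disposable income by +£597 billion; first-round consumption changes by −c × ΔT = −0.69 × (−£597 billion) = +£411.93 billion.
Expenditure multiplier = 1/(1 − MPC) = 1/(1 − 0.69) = 1/0.31 ≈ 3.226.
The tax multiplier is −c × k ≈ −2.226, so ΔY = k × (−c·ΔT) = (+£411.93 billion) / 0.31 ≈ +£1,329 billion.

+£1,329 billion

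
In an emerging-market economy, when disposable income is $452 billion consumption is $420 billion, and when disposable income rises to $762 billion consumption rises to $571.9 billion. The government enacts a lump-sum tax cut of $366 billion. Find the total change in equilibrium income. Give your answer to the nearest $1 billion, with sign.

MPC = ΔC/ΔYd = (571.9 − 420)/(762 − 452) = 151.9/310 = 0.49.
A lump-sum tax change of −$366 billion shifts disposable income by +$366 billion; first-round consumption changes by −c × ΔT = −0.49 × (−$366 billion) = +$179.34 billion.
Expenditure multiplier = 1/(1 − MPC) = 1/(1 − 0.49) = 1/0.51 ≈ 1.961.
The tax multiplier is −c × k ≈ −0.961, so ΔY = k × (−c·ΔT) = (+$179.34 billion) / 0.51 ≈ +$352 billion.

+$352 billion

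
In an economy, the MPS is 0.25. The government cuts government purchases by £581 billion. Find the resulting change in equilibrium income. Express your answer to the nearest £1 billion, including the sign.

MPC = 1 − MPS = 1 − 0.25 = 0.75.
Expenditure multiplier = 1/(1 − MPC) = 1/(1 − 0.75) = 1/0.25 = 4.
ΔY = k × ΔG = (−£581 billion) / 0.25 = −£2,324 billion.

−£2,324 billion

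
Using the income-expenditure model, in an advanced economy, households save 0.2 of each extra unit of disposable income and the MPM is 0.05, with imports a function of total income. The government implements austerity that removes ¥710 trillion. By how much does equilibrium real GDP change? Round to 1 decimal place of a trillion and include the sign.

MPC = 1 − MPS = 1 − 0.2 = 0.8.
Spending multiplier = 1/(1 − c + m) = 1/(1 − 0.8 + 0.05) = 1/0.25 = 4.
ΔY = k × ΔG = (−¥710 trillion) / 0.25 = −¥2,840 trillion.

−¥2,840.0 trillion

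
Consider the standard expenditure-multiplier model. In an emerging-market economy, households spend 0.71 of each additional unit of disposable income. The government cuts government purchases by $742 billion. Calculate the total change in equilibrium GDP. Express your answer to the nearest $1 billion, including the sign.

−$2,559 billion

Expenditure multiplier = 1/(1 − MPC) = 1/(1 − 0.71) = 1/0.29 ≈ 3.448.
ΔY = k × ΔG = (−$742 billion) / 0.29 ≈ −$2,559 billion.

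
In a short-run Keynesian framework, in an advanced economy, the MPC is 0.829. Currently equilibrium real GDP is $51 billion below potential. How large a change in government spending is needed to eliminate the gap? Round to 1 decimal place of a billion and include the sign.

Spending multiplier = 1/(1 − MPC) = 1/(1 − 0.829) = 1/0.171 ≈ 5.848.
Need ΔY = +$51 billion, so ΔG = ΔY/k = (+$51 billion) × 0.171 ≈ +$8.7 billion.
The government should increase government spending by $8.7 billion.

+$8.7 billion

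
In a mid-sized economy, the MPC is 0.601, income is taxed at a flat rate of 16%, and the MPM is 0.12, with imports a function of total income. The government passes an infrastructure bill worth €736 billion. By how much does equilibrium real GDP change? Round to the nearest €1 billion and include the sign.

Government-spending multiplier = 1/(1 − c(1−t) + m) = 1/(1 − 0.601×0.84 + 0.12) = 1/0.61516 ≈ 1.626.
ΔY = k × ΔG = (+€736 billion) / 0.61516 ≈ +€1,196 billion.

+€1,196 billion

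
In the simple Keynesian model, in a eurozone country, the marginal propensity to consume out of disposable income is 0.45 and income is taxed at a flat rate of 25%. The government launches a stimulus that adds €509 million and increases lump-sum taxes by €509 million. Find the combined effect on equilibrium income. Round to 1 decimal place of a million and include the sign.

Expenditure multiplier = 1/(1 − c(1−t)) = 1/(1 − 0.45×0.75) = 1/0.6625 ≈ 1.509.
ΔG contributes k·ΔG = (+€509 million) / 0.6625 ≈ +€768.3 million.
ΔT of +€509 million changes first-round spending by −c·ΔT = −€229.05 million, contributing k·(−c·ΔT) = (−€229.05 million) / 0.6625 ≈ −€345.7 million.
Net ΔY = k(ΔG − c·ΔT) = (+€279.95 million) / 0.6625 ≈ +€422.6 million.

+€422.6 million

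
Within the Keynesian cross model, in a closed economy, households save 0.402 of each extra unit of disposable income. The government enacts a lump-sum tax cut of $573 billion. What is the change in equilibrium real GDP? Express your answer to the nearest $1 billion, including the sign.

MPC = 1 − MPS = 1 − 0.402 = 0.598.
A lump-sum tax change of −$573 billion shifts disposable income by +$573 billion; first-round consumption changes by −c × ΔT = −0.598 × (−$573 billion) = +$342.654 billion.
Expenditure multiplier = 1/(1 − MPC) = 1/(1 − 0.598) = 1/0.402 ≈ 2.488.
The tax multiplier is −c × k ≈ −1.488, so ΔY = k × (−c·ΔT) = (+$342.654 billion) / 0.402 ≈ +$852 billion.

+$852 billion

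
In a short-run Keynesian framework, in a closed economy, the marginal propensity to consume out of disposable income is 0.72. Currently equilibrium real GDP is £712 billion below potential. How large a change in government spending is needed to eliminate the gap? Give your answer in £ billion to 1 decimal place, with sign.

Spending multiplier = 1/(1 − MPC) = 1/(1 − 0.72) = 1/0.28 ≈ 3.571.
Need ΔY = +£712 billion, so ΔG = ΔY/k = (+£712 billion) × 0.28 ≈ +£199.4 billion.
The government should increase government spending by £199.4 billion.

+£199.4 billion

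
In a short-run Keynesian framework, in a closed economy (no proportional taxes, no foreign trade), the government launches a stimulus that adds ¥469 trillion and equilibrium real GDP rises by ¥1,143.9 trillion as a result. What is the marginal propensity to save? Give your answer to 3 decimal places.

0.410

Implied spending multiplier k = ΔY/ΔG = 1,143.9/469 ≈ 2.439.
Since k = 1/(1 − MPC), MPC = 1 − 1/k = 1 − ΔG/ΔY = 1 − 469/1,143.9 ≈ 0.590.
MPS = 1 − MPC = 0.410.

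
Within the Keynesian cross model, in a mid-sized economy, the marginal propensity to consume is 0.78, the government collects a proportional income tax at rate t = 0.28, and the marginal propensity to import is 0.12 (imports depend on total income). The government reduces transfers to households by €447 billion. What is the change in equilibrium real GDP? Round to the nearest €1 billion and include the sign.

−€624 billion

The transfer change shifts disposable income by −€447 billion, so first-round consumption changes by c·ΔTR = 0.78 × (−€447 billion) = −€348.66 billion.
Expenditure multiplier = 1/(1 − c(1−t) + m) = 1/(1 − 0.78×0.72 + 0.12) = 1/0.5584 ≈ 1.791.
The transfer multiplier is c × k ≈ 1.397, so ΔY = k × (c·ΔTR) = (−€348.66 billion) / 0.5584 ≈ −€624 billion.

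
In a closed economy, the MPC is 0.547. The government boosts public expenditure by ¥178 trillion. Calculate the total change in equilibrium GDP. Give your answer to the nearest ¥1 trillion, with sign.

+¥393 trillion

Government-spending multiplier = 1/(1 − MPC) = 1/(1 − 0.547) = 1/0.453 ≈ 2.208.
ΔY = k × ΔG = (+¥178 trillion) / 0.453 ≈ +¥393 trillion.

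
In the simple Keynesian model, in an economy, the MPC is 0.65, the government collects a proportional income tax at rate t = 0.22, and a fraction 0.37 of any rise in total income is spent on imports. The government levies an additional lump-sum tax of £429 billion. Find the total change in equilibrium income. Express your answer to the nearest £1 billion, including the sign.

−£323 billion

A lump-sum tax change of +£429 billion shifts disposable income by −£429 billion; first-round consumption changes by −c × ΔT = −0.65 × (+£429 billion) = −£278.85 billion.
Expenditure multiplier = 1/(1 − c(1−t) + m) = 1/(1 − 0.65×0.78 + 0.37) = 1/0.863 ≈ 1.159.
The tax multiplier is −c × k ≈ −0.753, so ΔY = k × (−c·ΔT) = (−£278.85 billion) / 0.863 ≈ −£323 billion.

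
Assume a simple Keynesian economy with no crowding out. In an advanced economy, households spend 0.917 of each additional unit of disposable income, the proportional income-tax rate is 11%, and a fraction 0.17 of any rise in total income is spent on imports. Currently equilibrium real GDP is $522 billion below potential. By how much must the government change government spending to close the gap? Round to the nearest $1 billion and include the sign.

+$185 billion

Spending multiplier = 1/(1 − c(1−t) + m) = 1/(1 − 0.917×0.89 + 0.17) = 1/0.35387 ≈ 2.826.
Need ΔY = +$522 billion, so ΔG = ΔY/k = (+$522 billion) × 0.35387 ≈ +$185 billion.
The government should increase government spending by $185 billion.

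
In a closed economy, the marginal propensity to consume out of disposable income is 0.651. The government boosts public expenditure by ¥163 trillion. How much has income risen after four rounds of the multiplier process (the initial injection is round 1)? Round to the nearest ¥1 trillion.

¥383 trillion

Round 1 adds ΔG = ¥163 trillion; each later round is MPC = 0.651 times the previous.
After 4 rounds: 163 + 106.113 + 69.079563 + 44.970795513 = ΔG·(1 − c^4)/(1 − c) = 163 × (1 − 0.179607287601)/0.349 ≈ ¥383 trillion.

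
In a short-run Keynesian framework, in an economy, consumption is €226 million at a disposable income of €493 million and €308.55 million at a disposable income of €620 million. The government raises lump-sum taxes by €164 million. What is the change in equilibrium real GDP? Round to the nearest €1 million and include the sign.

−€305 million

MPC = ΔC/ΔYd = (308.55 − 226)/(620 − 493) = 82.55/127 = 0.65.
A lump-sum tax change of +€164 million shifts disposable income by −€164 million; first-round consumption changes by −c × ΔT = −0.65 × (+€164 million) = −€106.6 million.
Expenditure multiplier = 1/(1 − MPC) = 1/(1 − 0.65) = 1/0.35 ≈ 2.857.
The tax multiplier is −c × k ≈ −1.857, so ΔY = k × (−c·ΔT) = (−€106.6 million) / 0.35 ≈ −€305 million.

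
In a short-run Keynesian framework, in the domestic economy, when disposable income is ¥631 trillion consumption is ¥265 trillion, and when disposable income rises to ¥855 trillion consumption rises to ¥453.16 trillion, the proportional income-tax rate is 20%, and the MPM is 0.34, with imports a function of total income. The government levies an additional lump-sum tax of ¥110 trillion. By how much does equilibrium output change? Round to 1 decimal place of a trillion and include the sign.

−¥138.3 trillion

MPC = ΔC/ΔYd = (453.16 − 265)/(855 − 631) = 188.16/224 = 0.84.
A lump-sum tax change of +¥110 trillion shifts disposable income by −¥110 trillion; first-round consumption changes by −c × ΔT = −0.84 × (+¥110 trillion) = −¥92.4 trillion.
Expenditure multiplier = 1/(1 − c(1−t) + m) = 1/(1 − 0.84×0.8 + 0.34) = 1/0.668 ≈ 1.497.
The tax multiplier is −c × k ≈ −1.257, so ΔY = k × (−c·ΔT) = (−¥92.4 trillion) / 0.668 ≈ −¥138.3 trillion.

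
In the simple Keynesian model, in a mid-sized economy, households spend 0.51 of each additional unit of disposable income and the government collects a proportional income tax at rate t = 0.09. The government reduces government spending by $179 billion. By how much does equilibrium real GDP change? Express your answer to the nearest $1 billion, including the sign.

Spending multiplier = 1/(1 − c(1−t)) = 1/(1 − 0.51×0.91) = 1/0.5359 ≈ 1.866.
ΔY = k × ΔG = (−$179 billion) / 0.5359 ≈ −$334 billion.

−$334 billion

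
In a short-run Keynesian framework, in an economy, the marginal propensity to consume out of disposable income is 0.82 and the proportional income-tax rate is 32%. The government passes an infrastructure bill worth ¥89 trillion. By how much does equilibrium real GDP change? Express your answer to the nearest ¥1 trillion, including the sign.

+¥201 trillion

Spending multiplier = 1/(1 − c(1−t)) = 1/(1 − 0.82×0.68) = 1/0.4424 ≈ 2.26.
ΔY = k × ΔG = (+¥89 trillion) / 0.4424 ≈ +¥201 trillion.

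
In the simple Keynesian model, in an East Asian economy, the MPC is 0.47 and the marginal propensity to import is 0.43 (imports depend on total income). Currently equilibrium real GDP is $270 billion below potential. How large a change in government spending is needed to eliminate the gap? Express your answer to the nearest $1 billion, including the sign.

Spending multiplier = 1/(1 − c + m) = 1/(1 − 0.47 + 0.43) = 1/0.96 ≈ 1.042.
Need ΔY = +$270 billion, so ΔG = ΔY/k = (+$270 billion) × 0.96 ≈ +$259 billion.
The government should increase government spending by $259 billion.

+$259 billion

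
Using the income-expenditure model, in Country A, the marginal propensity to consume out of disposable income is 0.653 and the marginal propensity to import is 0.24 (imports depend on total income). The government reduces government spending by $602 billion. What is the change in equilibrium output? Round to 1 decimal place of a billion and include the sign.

Expenditure multiplier = 1/(1 − c + m) = 1/(1 − 0.653 + 0.24) = 1/0.587 ≈ 1.704.
ΔY = k × ΔG = (−$602 billion) / 0.587 ≈ −$1,025.6 billion.

−$1,025.6 billion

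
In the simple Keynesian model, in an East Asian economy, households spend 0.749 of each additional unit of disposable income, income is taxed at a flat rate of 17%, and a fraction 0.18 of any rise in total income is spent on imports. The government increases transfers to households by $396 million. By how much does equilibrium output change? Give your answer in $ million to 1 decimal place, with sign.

The transfer change shifts disposable income by +$396 million, so first-round consumption changes by c·ΔTR = 0.749 × (+$396 million) = +$296.604 million.
Expenditure multiplier = 1/(1 − c(1−t) + m) = 1/(1 − 0.749×0.83 + 0.18) = 1/0.55833 ≈ 1.791.
The transfer multiplier is c × k ≈ 1.342, so ΔY = k × (c·ΔTR) = (+$296.604 million) / 0.55833 ≈ +$531.2 million.

+$531.2 million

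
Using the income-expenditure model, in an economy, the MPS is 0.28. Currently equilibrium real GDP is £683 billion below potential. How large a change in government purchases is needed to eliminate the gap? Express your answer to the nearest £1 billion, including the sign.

+£191 billion

MPC = 1 − MPS = 1 − 0.28 = 0.72.
Spending multiplier = 1/(1 − MPC) = 1/(1 − 0.72) = 1/0.28 ≈ 3.571.
Need ΔY = +£683 billion, so ΔG = ΔY/k = (+£683 billion) × 0.28 ≈ +£191 billion.
The government should increase government purchases by £191 billion.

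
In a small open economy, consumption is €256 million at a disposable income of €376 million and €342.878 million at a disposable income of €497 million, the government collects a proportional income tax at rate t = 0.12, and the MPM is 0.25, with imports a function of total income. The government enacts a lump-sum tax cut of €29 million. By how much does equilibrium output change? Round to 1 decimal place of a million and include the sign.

+€33.7 million

MPC = ΔC/ΔYd = (342.878 − 256)/(497 − 376) = 86.878/121 = 0.718.
A lump-sum tax change of −€29 million shifts disposable income by +€29 million; first-round consumption changes by −c × ΔT = −0.718 × (−€29 million) = +€20.822 million.
Expenditure multiplier = 1/(1 − c(1−t) + m) = 1/(1 − 0.718×0.88 + 0.25) = 1/0.61816 ≈ 1.618.
The tax multiplier is −c × k ≈ −1.162, so ΔY = k × (−c·ΔT) = (+€20.822 million) / 0.61816 ≈ +€33.7 million.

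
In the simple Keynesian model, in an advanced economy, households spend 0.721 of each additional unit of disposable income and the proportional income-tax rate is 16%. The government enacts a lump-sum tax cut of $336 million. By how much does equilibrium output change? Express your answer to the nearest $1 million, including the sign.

A lump-sum tax change of −$336 million shifts disposable income by +$336 million; first-round consumption changes by −c × ΔT = −0.721 × (−$336 million) = +$242.256 million.
Expenditure multiplier = 1/(1 − c(1−t)) = 1/(1 − 0.721×0.84) = 1/0.39436 ≈ 2.536.
The tax multiplier is −c × k ≈ −1.828, so ΔY = k × (−c·ΔT) = (+$242.256 million) / 0.39436 ≈ +$614 million.

+$614 million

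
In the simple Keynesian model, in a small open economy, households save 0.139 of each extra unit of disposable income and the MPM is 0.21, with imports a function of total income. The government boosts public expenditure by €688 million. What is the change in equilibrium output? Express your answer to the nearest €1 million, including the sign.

MPC = 1 − MPS = 1 − 0.139 = 0.861.
Government-spending multiplier = 1/(1 − c + m) = 1/(1 − 0.861 + 0.21) = 1/0.349 ≈ 2.865.
ΔY = k × ΔG = (+€688 million) / 0.349 ≈ +€1,971 million.

+€1,971 million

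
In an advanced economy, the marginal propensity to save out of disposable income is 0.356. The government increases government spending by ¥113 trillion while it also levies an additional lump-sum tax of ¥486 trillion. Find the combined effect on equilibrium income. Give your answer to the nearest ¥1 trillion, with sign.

MPC = 1 − MPS = 1 − 0.356 = 0.644.
Expenditure multiplier = 1/(1 − MPC) = 1/(1 − 0.644) = 1/0.356 ≈ 2.809.
ΔG contributes k·ΔG = (+¥113 trillion) / 0.356 ≈ +¥317.4 trillion.
ΔT of +¥486 trillion changes first-round spending by −c·ΔT = −¥312.984 trillion, contributing k·(−c·ΔT) = (−¥312.984 trillion) / 0.356 ≈ −¥879.2 trillion.
Net ΔY = k(ΔG − c·ΔT) = (−¥199.984 trillion) / 0.356 ≈ −¥562 trillion.

−¥562 trillion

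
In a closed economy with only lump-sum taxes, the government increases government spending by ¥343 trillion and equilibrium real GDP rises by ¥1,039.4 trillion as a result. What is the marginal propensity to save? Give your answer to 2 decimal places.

Implied spending multiplier k = ΔY/ΔG = 1,039.4/343 ≈ 3.0303.
Since k = 1/(1 − MPC), MPC = 1 − 1/k = 1 − ΔG/ΔY = 1 − 343/1,039.4 ≈ 0.67.
MPS = 1 − MPC = 0.33.

0.33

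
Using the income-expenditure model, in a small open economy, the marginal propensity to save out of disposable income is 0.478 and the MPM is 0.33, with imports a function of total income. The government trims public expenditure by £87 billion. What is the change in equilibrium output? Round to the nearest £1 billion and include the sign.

−£108 billion

MPC = 1 − MPS = 1 − 0.478 = 0.522.
Spending multiplier = 1/(1 − c + m) = 1/(1 − 0.522 + 0.33) = 1/0.808 ≈ 1.238.
ΔY = k × ΔG = (−£87 billion) / 0.808 ≈ −£108 billion.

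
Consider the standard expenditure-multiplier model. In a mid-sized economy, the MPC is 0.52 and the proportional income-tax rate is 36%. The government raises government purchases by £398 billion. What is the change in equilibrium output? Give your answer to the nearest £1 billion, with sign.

Government-spending multiplier = 1/(1 − c(1−t)) = 1/(1 − 0.52×0.64) = 1/0.6672 ≈ 1.499.
ΔY = k × ΔG = (+£398 billion) / 0.6672 ≈ +£597 billion.

+£597 billion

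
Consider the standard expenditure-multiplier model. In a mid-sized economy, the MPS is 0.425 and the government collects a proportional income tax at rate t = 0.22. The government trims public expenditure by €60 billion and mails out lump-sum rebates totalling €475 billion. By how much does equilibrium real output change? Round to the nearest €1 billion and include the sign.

+€386 billion

MPC = 1 − MPS = 1 − 0.425 = 0.575.
Expenditure multiplier = 1/(1 − c(1−t)) = 1/(1 − 0.575×0.78) = 1/0.5515 ≈ 1.813.
ΔG contributes k·ΔG = (−€60 billion) / 0.5515 ≈ −€108.8 billion.
ΔT of −€475 billion changes first-round spending by −c·ΔT = +€273.125 billion, contributing k·(−c·ΔT) = (+€273.125 billion) / 0.5515 ≈ +€495.2 billion.
Net ΔY = k(ΔG − c·ΔT) = (+€213.125 billion) / 0.5515 ≈ +€386 billion.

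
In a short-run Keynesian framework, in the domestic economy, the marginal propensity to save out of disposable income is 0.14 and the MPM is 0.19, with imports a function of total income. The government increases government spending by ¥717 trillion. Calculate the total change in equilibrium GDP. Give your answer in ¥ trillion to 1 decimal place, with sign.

MPC = 1 − MPS = 1 − 0.14 = 0.86.
Spending multiplier = 1/(1 − c + m) = 1/(1 − 0.86 + 0.19) = 1/0.33 ≈ 3.03.
ΔY = k × ΔG = (+¥717 trillion) / 0.33 ≈ +¥2,172.7 trillion.

+¥2,172.7 trillion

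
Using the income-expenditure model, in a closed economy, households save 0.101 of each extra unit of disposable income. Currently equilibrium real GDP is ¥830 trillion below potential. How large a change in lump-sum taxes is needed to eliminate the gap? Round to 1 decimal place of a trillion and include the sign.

−¥93.2 trillion

MPC = 1 − MPS = 1 − 0.101 = 0.899.
Spending multiplier = 1/(1 − MPC) = 1/(1 − 0.899) = 1/0.101 ≈ 9.901.
Tax multiplier = −c·k = −0.899/0.101 ≈ −8.901. Need ΔY = +¥830 trillion, so ΔT = ΔY/(−c·k) = −(+¥830 trillion) × 0.101 / 0.899 ≈ −¥93.2 trillion.
The government should cut lump-sum taxes by ¥93.2 trillion.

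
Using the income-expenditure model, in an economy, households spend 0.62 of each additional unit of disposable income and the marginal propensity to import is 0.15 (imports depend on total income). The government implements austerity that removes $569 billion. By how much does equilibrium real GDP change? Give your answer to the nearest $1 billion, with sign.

−$1,074 billion

Government-spending multiplier = 1/(1 − c + m) = 1/(1 − 0.62 + 0.15) = 1/0.53 ≈ 1.887.
ΔY = k × ΔG = (−$569 billion) / 0.53 ≈ −$1,074 billion.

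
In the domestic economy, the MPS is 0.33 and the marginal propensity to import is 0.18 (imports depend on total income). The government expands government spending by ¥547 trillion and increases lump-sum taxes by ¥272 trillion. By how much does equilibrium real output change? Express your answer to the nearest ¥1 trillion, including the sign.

MPC = 1 − MPS = 1 − 0.33 = 0.67.
Expenditure multiplier = 1/(1 − c + m) = 1/(1 − 0.67 + 0.18) = 1/0.51 ≈ 1.961.
ΔG contributes k·ΔG = (+¥547 trillion) / 0.51 ≈ +¥1,072.5 trillion.
ΔT of +¥272 trillion changes first-round spending by −c·ΔT = −¥182.24 trillion, contributing k·(−c·ΔT) = (−¥182.24 trillion) / 0.51 ≈ −¥357.3 trillion.
Net ΔY = k(ΔG − c·ΔT) = (+¥364.76 trillion) / 0.51 ≈ +¥715 trillion.

+¥715 trillion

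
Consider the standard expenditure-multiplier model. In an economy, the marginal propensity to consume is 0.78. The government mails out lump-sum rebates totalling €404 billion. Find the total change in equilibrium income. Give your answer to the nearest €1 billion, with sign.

A lump-sum tax change of −€404 billion shifts disposable income by +€404 billion; first-round consumption changes by −c × ΔT = −0.78 × (−€404 billion) = +€315.12 billion.
Expenditure multiplier = 1/(1 − MPC) = 1/(1 − 0.78) = 1/0.22 ≈ 4.545.
The tax multiplier is −c × k ≈ −3.545, so ΔY = k × (−c·ΔT) = (+€315.12 billion) / 0.22 ≈ +€1,432 billion.

+€1,432 billion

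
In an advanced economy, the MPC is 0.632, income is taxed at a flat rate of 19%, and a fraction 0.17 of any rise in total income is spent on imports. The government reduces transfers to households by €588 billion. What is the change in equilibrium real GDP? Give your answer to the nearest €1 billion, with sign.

−€565 billion

The transfer change shifts disposable income by −€588 billion, so first-round consumption changes by c·ΔTR = 0.632 × (−€588 billion) = −€371.616 billion.
Expenditure multiplier = 1/(1 − c(1−t) + m) = 1/(1 − 0.632×0.81 + 0.17) = 1/0.65808 ≈ 1.52.
The transfer multiplier is c × k ≈ 0.96, so ΔY = k × (c·ΔTR) = (−€371.616 billion) / 0.65808 ≈ −€565 billion.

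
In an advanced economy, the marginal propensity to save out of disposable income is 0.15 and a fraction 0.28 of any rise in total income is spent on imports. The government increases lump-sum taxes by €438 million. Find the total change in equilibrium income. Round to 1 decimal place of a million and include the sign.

−€865.8 million

MPC = 1 − MPS = 1 − 0.15 = 0.85.
A lump-sum tax change of +€438 million shifts disposable income by −€438 million; first-round consumption changes by −c × ΔT = −0.85 × (+€438 million) = −€372.3 million.
Expenditure multiplier = 1/(1 − c + m) = 1/(1 − 0.85 + 0.28) = 1/0.43 ≈ 2.326.
The tax multiplier is −c × k ≈ −1.977, so ΔY = k × (−c·ΔT) = (−€372.3 million) / 0.43 ≈ −€865.8 million.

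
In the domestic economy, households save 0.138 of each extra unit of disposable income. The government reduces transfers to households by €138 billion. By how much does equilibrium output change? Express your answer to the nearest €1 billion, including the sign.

MPC = 1 − MPS = 1 − 0.138 = 0.862.
The transfer change shifts disposable income by −€138 billion, so first-round consumption changes by c·ΔTR = 0.862 × (−€138 billion) = −€118.956 billion.
Expenditure multiplier = 1/(1 − MPC) = 1/(1 − 0.862) = 1/0.138 ≈ 7.246.
The transfer multiplier is c × k ≈ 6.246, so ΔY = k × (c·ΔTR) = (−€118.956 billion) / 0.138 = −€862 billion.

−€862 billion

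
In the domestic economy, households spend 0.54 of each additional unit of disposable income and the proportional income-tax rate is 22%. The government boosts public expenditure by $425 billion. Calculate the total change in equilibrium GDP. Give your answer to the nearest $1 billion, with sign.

+$734 billion

Government-spending multiplier = 1/(1 − c(1−t)) = 1/(1 − 0.54×0.78) = 1/0.5788 ≈ 1.728.
ΔY = k × ΔG = (+$425 billion) / 0.5788 ≈ +$734 billion.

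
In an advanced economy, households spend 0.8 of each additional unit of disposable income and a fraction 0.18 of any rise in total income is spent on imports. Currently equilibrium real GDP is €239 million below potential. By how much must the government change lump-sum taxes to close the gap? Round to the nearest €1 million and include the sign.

−€114 million

Spending multiplier = 1/(1 − c + m) = 1/(1 − 0.8 + 0.18) = 1/0.38 ≈ 2.632.
Tax multiplier = −c·k = −0.8/0.38 ≈ −2.105. Need ΔY = +€239 million, so ΔT = ΔY/(−c·k) = −(+€239 million) × 0.38 / 0.8 ≈ −€114 million.
The government should cut lump-sum taxes by €114 million.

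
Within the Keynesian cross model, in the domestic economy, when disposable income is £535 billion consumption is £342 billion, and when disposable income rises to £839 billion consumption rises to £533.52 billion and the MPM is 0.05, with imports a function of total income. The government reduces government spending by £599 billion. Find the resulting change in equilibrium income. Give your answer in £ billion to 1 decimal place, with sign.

MPC = ΔC/ΔYd = (533.52 − 342)/(839 − 535) = 191.52/304 = 0.63.
Spending multiplier = 1/(1 − c + m) = 1/(1 − 0.63 + 0.05) = 1/0.42 ≈ 2.381.
ΔY = k × ΔG = (−£599 billion) / 0.42 ≈ −£1,426.2 billion.

−£1,426.2 billion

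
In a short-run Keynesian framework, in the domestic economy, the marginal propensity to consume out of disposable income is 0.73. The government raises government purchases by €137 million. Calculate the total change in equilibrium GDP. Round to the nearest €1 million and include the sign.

+€507 million

Spending multiplier = 1/(1 − MPC) = 1/(1 − 0.73) = 1/0.27 ≈ 3.704.
ΔY = k × ΔG = (+€137 million) / 0.27 ≈ +€507 million.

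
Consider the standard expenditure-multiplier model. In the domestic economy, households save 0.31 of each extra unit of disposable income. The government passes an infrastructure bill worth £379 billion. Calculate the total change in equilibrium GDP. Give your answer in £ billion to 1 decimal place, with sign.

MPC = 1 − MPS = 1 − 0.31 = 0.69.
Government-spending multiplier = 1/(1 − MPC) = 1/(1 − 0.69) = 1/0.31 ≈ 3.226.
ΔY = k × ΔG = (+£379 billion) / 0.31 ≈ +£1,222.6 billion.

+£1,222.6 billion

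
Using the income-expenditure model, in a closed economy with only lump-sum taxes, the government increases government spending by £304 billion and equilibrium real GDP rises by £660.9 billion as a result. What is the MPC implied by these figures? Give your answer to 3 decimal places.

0.540

Implied spending multiplier k = ΔY/ΔG = 660.9/304 ≈ 2.174.
Since k = 1/(1 − MPC), MPC = 1 − 1/k = 1 − ΔG/ΔY = 1 − 304/660.9 ≈ 0.540.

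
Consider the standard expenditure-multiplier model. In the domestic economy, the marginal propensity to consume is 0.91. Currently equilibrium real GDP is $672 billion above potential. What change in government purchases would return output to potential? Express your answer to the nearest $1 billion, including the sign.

−$60 billion

Spending multiplier = 1/(1 − MPC) = 1/(1 − 0.91) = 1/0.09 ≈ 11.111.
Need ΔY = −$672 billion, so ΔG = ΔY/k = (−$672 billion) × 0.09 ≈ −$60 billion.
The government should cut government purchases by $60 billion.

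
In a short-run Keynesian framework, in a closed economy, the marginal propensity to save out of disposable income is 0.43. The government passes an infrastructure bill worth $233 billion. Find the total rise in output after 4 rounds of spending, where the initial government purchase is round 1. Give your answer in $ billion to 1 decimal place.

MPC = 1 − MPS = 1 − 0.43 = 0.57.
Round 1 adds ΔG = $233 billion; each later round is MPC = 0.57 times the previous.
After 4 rounds: 233 + 132.81 + 75.7017 + 43.149969 = ΔG·(1 − c^4)/(1 − c) = 233 × (1 − 0.10556001)/0.43 ≈ $484.7 billion.

$484.7 billion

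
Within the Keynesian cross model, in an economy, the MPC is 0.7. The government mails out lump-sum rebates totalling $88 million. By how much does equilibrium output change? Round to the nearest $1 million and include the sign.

A lump-sum tax change of −$88 million shifts disposable income by +$88 million; first-round consumption changes by −c × ΔT = −0.7 × (−$88 million) = +$61.6 million.
Expenditure multiplier = 1/(1 − MPC) = 1/(1 − 0.7) = 1/0.3 ≈ 3.333.
The tax multiplier is −c × k ≈ −2.333, so ΔY = k × (−c·ΔT) = (+$61.6 million) / 0.3 ≈ +$205 million.

+$205 million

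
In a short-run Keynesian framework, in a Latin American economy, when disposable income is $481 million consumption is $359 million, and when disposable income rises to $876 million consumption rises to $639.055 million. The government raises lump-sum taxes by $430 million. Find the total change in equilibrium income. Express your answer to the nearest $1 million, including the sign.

MPC = ΔC/ΔYd = (639.055 − 359)/(876 − 481) = 280.055/395 = 0.709.
A lump-sum tax change of +$430 million shifts disposable income by −$430 million; first-round consumption changes by −c × ΔT = −0.709 × (+$430 million) = −$304.87 million.
Expenditure multiplier = 1/(1 − MPC) = 1/(1 − 0.709) = 1/0.291 ≈ 3.436.
The tax multiplier is −c × k ≈ −2.436, so ΔY = k × (−c·ΔT) = (−$304.87 million) / 0.291 ≈ −$1,048 million.

−$1,048 million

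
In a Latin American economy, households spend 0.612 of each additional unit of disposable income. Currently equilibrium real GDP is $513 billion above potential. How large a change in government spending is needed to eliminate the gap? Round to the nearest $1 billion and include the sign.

−$199 billion

Spending multiplier = 1/(1 − MPC) = 1/(1 − 0.612) = 1/0.388 ≈ 2.577.
Need ΔY = −$513 billion, so ΔG = ΔY/k = (−$513 billion) × 0.388 ≈ −$199 billion.
The government should cut government spending by $199 billion.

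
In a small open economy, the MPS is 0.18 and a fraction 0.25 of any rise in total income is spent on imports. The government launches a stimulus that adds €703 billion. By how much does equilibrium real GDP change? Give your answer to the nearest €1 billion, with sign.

+€1,635 billion

MPC = 1 − MPS = 1 − 0.18 = 0.82.
Spending multiplier = 1/(1 − c + m) = 1/(1 − 0.82 + 0.25) = 1/0.43 ≈ 2.326.
ΔY = k × ΔG = (+€703 billion) / 0.43 ≈ +€1,635 billion.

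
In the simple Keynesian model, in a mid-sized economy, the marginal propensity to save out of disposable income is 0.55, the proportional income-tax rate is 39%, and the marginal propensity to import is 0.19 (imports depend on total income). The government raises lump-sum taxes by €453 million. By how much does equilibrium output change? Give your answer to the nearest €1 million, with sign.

−€223 million

MPC = 1 − MPS = 1 − 0.55 = 0.45.
A lump-sum tax change of +€453 million shifts disposable income by −€453 million; first-round consumption changes by −c × ΔT = −0.45 × (+€453 million) = −€203.85 million.
Expenditure multiplier = 1/(1 − c(1−t) + m) = 1/(1 − 0.45×0.61 + 0.19) = 1/0.9155 ≈ 1.092.
The tax multiplier is −c × k ≈ −0.492, so ΔY = k × (−c·ΔT) = (−€203.85 million) / 0.9155 ≈ −€223 million.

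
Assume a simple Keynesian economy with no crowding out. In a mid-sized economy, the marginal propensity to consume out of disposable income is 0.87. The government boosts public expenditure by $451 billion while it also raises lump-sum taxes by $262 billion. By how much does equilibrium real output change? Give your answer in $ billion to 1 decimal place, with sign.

Expenditure multiplier = 1/(1 − MPC) = 1/(1 − 0.87) = 1/0.13 ≈ 7.692.
ΔG contributes k·ΔG = (+$451 billion) / 0.13 ≈ +$3,469.2 billion.
ΔT of +$262 billion changes first-round spending by −c·ΔT = −$227.94 billion, contributing k·(−c·ΔT) = (−$227.94 billion) / 0.13 ≈ −$1,753.4 billion.
Net ΔY = k(ΔG − c·ΔT) = (+$223.06 billion) / 0.13 ≈ +$1,715.8 billion.

+$1,715.8 billion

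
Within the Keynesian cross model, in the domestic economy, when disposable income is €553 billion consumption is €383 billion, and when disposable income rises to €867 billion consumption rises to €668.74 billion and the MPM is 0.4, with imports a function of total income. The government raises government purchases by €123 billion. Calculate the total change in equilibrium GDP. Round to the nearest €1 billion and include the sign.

+€251 billion

MPC = ΔC/ΔYd = (668.74 − 383)/(867 − 553) = 285.74/314 = 0.91.
Expenditure multiplier = 1/(1 − c + m) = 1/(1 − 0.91 + 0.4) = 1/0.49 ≈ 2.041.
ΔY = k × ΔG = (+€123 billion) / 0.49 ≈ +€251 billion.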